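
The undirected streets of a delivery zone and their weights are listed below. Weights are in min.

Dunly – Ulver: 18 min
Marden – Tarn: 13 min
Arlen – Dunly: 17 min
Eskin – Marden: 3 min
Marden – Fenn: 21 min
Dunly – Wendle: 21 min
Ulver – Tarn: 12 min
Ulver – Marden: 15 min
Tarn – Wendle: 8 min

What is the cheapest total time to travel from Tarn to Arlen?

Enumerating some paths:
Tarn–Ulver–Dunly–Arlen: 12+18+17 = 47
Tarn–Wendle–Dunly–Arlen: 8+21+17 = 46
Cheapest is Tarn–Wendle–Dunly–Arlen at 46 min.

46 min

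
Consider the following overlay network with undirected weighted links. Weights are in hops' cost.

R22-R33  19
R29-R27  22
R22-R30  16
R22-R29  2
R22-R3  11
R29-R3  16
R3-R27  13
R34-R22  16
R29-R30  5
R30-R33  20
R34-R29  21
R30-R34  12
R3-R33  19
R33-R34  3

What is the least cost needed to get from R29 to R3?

Shortest distances from R29:
R29: 0
R22: 2  (via R29)
R30: 5  (via R29)
R3: 13  (via R22)
Shortest route: R29–R22–R3 = 13 hops' cost.

13 hops' cost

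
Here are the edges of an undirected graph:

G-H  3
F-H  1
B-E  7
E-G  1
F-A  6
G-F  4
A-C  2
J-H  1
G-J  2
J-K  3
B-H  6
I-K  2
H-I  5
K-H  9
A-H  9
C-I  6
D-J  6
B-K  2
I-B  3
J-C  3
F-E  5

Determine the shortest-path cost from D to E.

9

Shortest distances from D:
D: 0
J: 6  (via D)
H: 7  (via J)
F: 8  (via H)
G: 8  (via J)
C: 9  (via J)
E: 9  (via G)
Shortest route: D → J → G → E = 9.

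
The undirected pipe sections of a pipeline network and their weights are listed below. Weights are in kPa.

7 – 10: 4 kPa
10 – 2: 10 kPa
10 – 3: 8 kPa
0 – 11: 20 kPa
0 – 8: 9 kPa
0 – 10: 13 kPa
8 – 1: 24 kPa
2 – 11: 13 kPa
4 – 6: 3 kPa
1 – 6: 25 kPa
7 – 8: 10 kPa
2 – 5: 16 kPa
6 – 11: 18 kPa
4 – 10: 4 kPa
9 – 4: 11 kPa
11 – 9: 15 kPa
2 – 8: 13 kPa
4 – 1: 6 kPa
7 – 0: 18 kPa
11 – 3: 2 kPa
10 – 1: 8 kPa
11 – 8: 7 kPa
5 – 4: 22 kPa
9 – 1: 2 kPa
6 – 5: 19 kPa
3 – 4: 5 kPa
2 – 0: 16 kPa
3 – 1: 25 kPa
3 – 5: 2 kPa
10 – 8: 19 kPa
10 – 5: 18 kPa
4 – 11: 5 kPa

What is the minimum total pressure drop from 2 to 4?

14 kPa

Settle nodes by increasing distance from 2:
2: 0
10: 10  (via 2)
8: 13  (via 2)
11: 13  (via 2)
4: 14  (via 10)
Shortest route: 2–10–4 = 14 kPa.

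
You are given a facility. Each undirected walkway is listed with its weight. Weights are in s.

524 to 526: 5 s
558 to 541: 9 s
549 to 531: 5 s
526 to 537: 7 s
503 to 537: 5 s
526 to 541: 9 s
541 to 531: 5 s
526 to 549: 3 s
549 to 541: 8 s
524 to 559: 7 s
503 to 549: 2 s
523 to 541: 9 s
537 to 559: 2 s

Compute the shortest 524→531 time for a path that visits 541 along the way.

Shortest 524→541: 524–526–541 = 14
Shortest 541→531: 541–531 = 5
Total via 541: 14 + 5 = 19 s.

19 s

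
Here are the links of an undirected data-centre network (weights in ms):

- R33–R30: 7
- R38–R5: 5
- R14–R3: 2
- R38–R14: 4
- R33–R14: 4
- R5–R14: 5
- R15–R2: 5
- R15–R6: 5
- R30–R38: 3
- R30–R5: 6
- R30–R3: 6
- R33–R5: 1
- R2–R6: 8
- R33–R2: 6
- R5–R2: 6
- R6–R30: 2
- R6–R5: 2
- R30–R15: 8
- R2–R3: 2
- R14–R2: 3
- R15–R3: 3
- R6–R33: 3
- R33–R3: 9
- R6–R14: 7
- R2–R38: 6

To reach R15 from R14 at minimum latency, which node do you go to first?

Enumerating some paths:
R14 → R2 → R3 → R15: 3+2+3 = 8
R14 → R3 → R15: 2+3 = 5
Cheapest is R14 → R3 → R15 at 5 ms.
So from R14 the first move is to R3.

R3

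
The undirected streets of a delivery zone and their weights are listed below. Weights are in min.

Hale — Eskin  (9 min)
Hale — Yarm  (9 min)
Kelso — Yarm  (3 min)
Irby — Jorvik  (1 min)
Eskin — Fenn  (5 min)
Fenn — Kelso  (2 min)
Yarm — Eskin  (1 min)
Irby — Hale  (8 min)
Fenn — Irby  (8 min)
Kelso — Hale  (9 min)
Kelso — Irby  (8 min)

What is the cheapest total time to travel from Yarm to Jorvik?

Compare a few routes:
Yarm - Eskin - Fenn - Irby - Jorvik: 1+5+8+1 = 15
Yarm - Kelso - Fenn - Irby - Jorvik: 3+2+8+1 = 14
Yarm - Kelso - Irby - Jorvik: 3+8+1 = 12
The minimum is 12 min via Yarm - Kelso - Irby - Jorvik.

12 min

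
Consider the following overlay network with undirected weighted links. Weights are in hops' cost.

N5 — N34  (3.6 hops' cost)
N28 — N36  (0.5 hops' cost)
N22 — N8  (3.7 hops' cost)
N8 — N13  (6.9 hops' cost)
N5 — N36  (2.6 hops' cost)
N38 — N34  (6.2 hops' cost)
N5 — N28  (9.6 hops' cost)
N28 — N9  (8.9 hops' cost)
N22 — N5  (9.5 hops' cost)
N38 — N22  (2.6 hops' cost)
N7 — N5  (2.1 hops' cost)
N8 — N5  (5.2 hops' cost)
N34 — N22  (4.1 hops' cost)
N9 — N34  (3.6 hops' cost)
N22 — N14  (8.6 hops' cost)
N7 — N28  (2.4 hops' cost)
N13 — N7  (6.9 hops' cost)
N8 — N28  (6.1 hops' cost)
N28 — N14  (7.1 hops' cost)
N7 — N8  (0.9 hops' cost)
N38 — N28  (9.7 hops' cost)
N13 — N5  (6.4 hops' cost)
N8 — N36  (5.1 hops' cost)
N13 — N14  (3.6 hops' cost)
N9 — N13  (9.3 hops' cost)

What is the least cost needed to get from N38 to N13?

Compare a few routes:
N38 - N22 - N14 - N13: 2.6+8.6+3.6 = 14.8
N38 - N22 - N8 - N7 - N13: 2.6+3.7+0.9+6.9 = 14.1
N38 - N22 - N8 - N7 - N5 - N13: 2.6+3.7+0.9+2.1+6.4 = 15.7
N38 - N22 - N8 - N13: 2.6+3.7+6.9 = 13.2
The minimum is 13.2 hops' cost via N38 - N22 - N8 - N13.

13.2 hops' cost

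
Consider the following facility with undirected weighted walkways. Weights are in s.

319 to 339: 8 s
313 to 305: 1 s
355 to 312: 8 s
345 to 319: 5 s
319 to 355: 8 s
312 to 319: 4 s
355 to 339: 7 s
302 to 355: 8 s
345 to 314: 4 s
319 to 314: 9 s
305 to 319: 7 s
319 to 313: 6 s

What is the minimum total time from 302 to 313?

Candidate routes:
302 - 355 - 319 - 313: 8+8+6 = 22
302 - 355 - 312 - 319 - 313: 8+8+4+6 = 26
302 - 355 - 319 - 305 - 313: 8+8+7+1 = 24
The minimum is 22 s via 302 - 355 - 319 - 313.

22 s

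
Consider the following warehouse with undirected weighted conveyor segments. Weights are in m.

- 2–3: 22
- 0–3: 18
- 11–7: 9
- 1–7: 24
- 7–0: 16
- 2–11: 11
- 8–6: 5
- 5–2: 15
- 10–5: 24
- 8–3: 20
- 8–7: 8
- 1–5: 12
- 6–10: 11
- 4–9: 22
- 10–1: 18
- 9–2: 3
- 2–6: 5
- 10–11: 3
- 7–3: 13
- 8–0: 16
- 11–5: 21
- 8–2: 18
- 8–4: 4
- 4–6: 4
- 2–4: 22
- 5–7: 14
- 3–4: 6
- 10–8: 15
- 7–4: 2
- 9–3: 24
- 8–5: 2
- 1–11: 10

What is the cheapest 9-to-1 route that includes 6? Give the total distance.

27 m

Best 9 to 6: 9 → 2 → 6 costing 8
Best 6 to 1: 6 → 8 → 5 → 1 costing 19
Total via 6: 8 + 19 = 27 m.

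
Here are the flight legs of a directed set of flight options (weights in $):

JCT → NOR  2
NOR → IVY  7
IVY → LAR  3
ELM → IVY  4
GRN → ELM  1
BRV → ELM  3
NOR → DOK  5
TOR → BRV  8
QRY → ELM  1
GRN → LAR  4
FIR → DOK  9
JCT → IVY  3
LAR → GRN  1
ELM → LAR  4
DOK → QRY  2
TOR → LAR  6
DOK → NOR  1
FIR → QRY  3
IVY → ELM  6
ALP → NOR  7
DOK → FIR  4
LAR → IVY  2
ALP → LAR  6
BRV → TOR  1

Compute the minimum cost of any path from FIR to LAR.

$8

Compare a few routes:
FIR → QRY → ELM → IVY → LAR: 3+1+4+3 = 11
FIR → DOK → QRY → ELM → LAR: 9+2+1+4 = 16
FIR → QRY → ELM → LAR: 3+1+4 = 8
Cheapest is FIR → QRY → ELM → LAR at $8.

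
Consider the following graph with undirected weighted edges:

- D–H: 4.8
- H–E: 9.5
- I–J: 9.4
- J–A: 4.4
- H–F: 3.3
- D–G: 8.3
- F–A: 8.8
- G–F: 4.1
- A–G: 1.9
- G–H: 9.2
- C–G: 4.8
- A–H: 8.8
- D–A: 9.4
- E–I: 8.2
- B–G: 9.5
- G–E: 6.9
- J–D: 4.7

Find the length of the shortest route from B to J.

Settle nodes by increasing distance from B:
B: 0
G: 9.5  (via B)
A: 11.4  (via G)
F: 13.6  (via G)
C: 14.3  (via G)
J: 15.8  (via A)
Shortest route: B → G → A → J = 15.8.

15.8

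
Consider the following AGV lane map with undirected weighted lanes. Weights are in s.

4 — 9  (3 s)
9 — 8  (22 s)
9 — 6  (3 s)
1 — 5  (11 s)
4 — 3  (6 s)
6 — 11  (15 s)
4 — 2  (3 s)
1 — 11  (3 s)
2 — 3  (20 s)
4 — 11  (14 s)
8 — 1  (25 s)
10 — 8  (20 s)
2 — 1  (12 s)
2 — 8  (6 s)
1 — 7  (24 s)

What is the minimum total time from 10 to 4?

Shortest distances from 10:
10: 0
8: 20  (via 10)
2: 26  (via 8)
4: 29  (via 2)
Shortest route: 10–8–2–4 = 29 s.

29 s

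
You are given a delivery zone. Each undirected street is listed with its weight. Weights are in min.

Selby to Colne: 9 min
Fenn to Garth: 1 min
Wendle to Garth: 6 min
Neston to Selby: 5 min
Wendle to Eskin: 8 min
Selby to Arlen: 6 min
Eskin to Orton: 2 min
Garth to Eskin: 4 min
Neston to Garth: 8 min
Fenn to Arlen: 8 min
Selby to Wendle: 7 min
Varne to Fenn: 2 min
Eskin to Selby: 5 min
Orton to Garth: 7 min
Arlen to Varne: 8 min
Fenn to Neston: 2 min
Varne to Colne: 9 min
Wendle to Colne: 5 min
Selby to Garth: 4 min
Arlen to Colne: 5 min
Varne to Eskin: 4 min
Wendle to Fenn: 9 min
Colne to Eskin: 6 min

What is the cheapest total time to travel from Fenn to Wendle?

Settle nodes by increasing distance from Fenn:
Fenn: 0
Garth: 1  (via Fenn)
Varne: 2  (via Fenn)
Neston: 2  (via Fenn)
Eskin: 5  (via Garth)
Selby: 5  (via Garth)
Orton: 7  (via Eskin)
Wendle: 7  (via Garth)
Shortest route: Fenn → Garth → Wendle = 7 min.

7 min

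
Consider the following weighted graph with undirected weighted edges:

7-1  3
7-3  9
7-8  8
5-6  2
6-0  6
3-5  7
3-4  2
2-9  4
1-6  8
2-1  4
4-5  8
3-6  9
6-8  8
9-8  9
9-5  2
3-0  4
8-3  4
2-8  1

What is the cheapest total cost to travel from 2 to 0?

9

Compare a few routes:
2 - 8 - 3 - 0: 1+4+4 = 9
2 - 8 - 6 - 0: 1+8+6 = 15
2 - 9 - 5 - 6 - 0: 4+2+2+6 = 14
Cheapest is 2 - 8 - 3 - 0 at 9.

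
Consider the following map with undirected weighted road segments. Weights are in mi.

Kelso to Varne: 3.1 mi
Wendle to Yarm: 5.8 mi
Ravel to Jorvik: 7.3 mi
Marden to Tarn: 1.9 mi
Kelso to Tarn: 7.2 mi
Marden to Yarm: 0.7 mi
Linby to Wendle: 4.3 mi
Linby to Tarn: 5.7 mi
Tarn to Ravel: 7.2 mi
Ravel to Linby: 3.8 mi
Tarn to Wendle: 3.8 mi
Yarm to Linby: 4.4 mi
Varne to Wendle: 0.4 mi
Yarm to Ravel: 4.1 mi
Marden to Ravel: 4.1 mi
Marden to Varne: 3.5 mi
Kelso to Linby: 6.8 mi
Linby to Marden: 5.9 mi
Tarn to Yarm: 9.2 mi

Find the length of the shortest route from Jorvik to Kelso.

Shortest distances from Jorvik:
Jorvik: 0
Ravel: 7.3  (via Jorvik)
Linby: 11.1  (via Ravel)
Yarm: 11.4  (via Ravel)
Marden: 11.4  (via Ravel)
Tarn: 13.3  (via Marden)
Varne: 14.9  (via Marden)
Wendle: 15.3  (via Varne)
Kelso: 17.9  (via Linby)
Shortest route: Jorvik → Ravel → Linby → Kelso = 17.9 mi.

17.9 mi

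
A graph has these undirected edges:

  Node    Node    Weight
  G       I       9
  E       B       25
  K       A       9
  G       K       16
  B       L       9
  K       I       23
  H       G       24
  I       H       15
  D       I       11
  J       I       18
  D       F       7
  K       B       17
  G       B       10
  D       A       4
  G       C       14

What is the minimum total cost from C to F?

Candidate routes:
C–G–B–K–A–D–F: 14+10+17+9+4+7 = 61
C–G–K–A–D–F: 14+16+9+4+7 = 50
C–G–I–D–F: 14+9+11+7 = 41
Cheapest is C–G–I–D–F at 41.

41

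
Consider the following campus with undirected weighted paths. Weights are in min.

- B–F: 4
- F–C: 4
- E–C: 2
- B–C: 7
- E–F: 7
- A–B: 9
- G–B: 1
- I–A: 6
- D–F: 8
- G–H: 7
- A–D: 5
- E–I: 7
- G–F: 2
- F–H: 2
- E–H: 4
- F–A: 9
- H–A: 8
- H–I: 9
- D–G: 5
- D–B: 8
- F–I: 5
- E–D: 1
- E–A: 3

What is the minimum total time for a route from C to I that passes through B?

15 min

Shortest C→B: C–B = 7
Best B to I: B–G–F–I costing 8
Total via B: 7 + 8 = 15 min.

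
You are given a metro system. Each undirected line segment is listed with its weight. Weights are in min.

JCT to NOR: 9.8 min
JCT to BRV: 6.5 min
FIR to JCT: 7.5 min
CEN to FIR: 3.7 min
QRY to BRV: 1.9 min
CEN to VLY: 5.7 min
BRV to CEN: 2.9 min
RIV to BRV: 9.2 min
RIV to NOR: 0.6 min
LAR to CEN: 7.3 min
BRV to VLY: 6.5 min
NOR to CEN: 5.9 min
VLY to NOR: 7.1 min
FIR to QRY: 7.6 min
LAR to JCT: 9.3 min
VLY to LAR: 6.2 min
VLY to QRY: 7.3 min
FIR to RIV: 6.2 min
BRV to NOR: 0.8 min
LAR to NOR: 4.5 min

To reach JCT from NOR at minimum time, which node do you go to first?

Enumerating some paths:
NOR → LAR → JCT: 4.5+9.3 = 13.8
NOR → BRV → JCT: 0.8+6.5 = 7.3
NOR → JCT: 9.8 = 9.8
The minimum is 7.3 min via NOR → BRV → JCT.
So from NOR the first move is to BRV.

BRV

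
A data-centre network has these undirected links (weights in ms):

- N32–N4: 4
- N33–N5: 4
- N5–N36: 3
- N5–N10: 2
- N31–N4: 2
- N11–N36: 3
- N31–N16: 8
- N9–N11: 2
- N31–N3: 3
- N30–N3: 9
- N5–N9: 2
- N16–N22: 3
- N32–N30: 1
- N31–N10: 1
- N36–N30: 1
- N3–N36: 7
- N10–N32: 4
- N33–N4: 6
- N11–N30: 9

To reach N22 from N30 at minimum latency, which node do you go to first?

Compare a few routes:
N30 → N36 → N11 → N9 → N5 → N10 → N31 → N16 → N22: 1+3+2+2+2+1+8+3 = 22
N30 → N36 → N5 → N10 → N31 → N16 → N22: 1+3+2+1+8+3 = 18
N30 → N32 → N4 → N31 → N16 → N22: 1+4+2+8+3 = 18
N30 → N32 → N10 → N31 → N16 → N22: 1+4+1+8+3 = 17
Cheapest is N30 → N32 → N10 → N31 → N16 → N22 at 17 ms.
So from N30 the first move is to N32.

N32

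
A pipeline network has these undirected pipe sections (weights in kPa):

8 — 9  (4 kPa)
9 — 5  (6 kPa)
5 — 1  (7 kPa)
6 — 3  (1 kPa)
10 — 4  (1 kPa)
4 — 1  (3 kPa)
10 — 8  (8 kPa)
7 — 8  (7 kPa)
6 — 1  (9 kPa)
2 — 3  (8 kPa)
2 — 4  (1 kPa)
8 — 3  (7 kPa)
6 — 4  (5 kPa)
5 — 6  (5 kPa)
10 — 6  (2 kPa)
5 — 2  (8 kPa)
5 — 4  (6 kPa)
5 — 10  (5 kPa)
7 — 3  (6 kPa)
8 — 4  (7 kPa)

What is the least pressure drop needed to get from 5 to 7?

12 kPa

Settle nodes by increasing distance from 5:
5: 0
6: 5  (via 5)
10: 5  (via 5)
3: 6  (via 6)
4: 6  (via 5)
9: 6  (via 5)
1: 7  (via 5)
2: 7  (via 4)
8: 10  (via 9)
7: 12  (via 3)
Shortest route: 5 → 6 → 3 → 7 = 12 kPa.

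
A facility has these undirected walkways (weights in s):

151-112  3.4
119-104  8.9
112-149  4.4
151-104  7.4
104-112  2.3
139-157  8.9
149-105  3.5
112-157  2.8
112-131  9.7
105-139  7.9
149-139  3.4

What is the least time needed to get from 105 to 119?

Running Dijkstra from 105:
105: 0
149: 3.5  (via 105)
139: 6.9  (via 149)
112: 7.9  (via 149)
104: 10.2  (via 112)
157: 10.7  (via 112)
151: 11.3  (via 112)
131: 17.6  (via 112)
119: 19.1  (via 104)
Shortest route: 105–149–112–104–119 = 19.1 s.

19.1 s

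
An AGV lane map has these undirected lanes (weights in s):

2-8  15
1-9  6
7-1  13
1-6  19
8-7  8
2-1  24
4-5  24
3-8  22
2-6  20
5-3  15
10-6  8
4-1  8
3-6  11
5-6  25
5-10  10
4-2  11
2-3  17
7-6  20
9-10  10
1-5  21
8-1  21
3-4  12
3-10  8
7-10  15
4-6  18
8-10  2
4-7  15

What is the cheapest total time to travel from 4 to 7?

Enumerating some paths:
4 - 7: 15 = 15
4 - 3 - 10 - 8 - 7: 12+8+2+8 = 30
4 - 1 - 7: 8+13 = 21
Cheapest is 4 - 7 at 15 s.

15 s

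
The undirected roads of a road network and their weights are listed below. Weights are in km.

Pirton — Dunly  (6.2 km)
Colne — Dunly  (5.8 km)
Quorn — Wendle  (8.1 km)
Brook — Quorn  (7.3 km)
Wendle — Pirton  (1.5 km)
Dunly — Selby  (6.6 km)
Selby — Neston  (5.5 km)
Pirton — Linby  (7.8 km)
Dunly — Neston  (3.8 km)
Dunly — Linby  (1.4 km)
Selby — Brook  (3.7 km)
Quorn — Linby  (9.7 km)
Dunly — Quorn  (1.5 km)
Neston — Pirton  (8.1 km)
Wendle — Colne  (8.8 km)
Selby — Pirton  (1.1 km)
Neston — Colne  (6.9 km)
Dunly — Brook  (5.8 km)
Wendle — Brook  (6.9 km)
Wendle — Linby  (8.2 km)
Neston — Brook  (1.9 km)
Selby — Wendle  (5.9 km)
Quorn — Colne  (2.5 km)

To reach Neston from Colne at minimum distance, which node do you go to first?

Neston

Candidate routes:
Colne → Quorn → Dunly → Neston: 2.5+1.5+3.8 = 7.8
Colne → Neston: 6.9 = 6.9
The minimum is 6.9 km via Colne → Neston.
So from Colne the first move is to Neston.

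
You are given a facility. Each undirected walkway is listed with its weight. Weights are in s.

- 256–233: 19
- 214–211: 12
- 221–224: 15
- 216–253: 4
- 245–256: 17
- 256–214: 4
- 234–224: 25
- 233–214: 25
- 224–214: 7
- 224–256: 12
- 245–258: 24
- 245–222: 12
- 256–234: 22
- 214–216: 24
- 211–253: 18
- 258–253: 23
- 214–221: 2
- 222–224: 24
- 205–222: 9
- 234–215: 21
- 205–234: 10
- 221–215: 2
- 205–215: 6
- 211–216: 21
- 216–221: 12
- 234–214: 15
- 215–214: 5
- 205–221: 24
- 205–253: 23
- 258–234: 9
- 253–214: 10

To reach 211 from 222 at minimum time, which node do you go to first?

205

Enumerating some paths:
222–205–215–221–214–211: 9+6+2+2+12 = 31
222–205–215–214–211: 9+6+5+12 = 32
Cheapest is 222–205–215–221–214–211 at 31 s.
So from 222 the first move is to 205.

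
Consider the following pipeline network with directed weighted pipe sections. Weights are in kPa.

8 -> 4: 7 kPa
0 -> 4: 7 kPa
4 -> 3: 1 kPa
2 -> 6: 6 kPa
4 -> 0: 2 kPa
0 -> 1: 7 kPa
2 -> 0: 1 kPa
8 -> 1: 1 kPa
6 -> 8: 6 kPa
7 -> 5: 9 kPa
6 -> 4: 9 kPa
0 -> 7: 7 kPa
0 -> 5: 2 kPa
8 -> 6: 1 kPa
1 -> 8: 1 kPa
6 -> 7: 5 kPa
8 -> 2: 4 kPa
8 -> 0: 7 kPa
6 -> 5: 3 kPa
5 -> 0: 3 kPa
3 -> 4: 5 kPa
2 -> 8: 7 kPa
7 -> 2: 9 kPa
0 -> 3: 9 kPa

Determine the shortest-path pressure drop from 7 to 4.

17 kPa

Enumerating some paths:
7 - 2 - 0 - 4: 9+1+7 = 17
7 - 2 - 6 - 4: 9+6+9 = 24
7 - 5 - 0 - 4: 9+3+7 = 19
7 - 2 - 8 - 4: 9+7+7 = 23
The minimum is 17 kPa via 7 - 2 - 0 - 4.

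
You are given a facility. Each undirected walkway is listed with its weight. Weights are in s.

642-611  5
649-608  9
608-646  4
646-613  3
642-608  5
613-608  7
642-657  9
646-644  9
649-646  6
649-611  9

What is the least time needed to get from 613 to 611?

17 s

Running Dijkstra from 613:
613: 0
646: 3  (via 613)
608: 7  (via 613)
649: 9  (via 646)
642: 12  (via 608)
644: 12  (via 646)
611: 17  (via 642)
Shortest route: 613–608–642–611 = 17 s.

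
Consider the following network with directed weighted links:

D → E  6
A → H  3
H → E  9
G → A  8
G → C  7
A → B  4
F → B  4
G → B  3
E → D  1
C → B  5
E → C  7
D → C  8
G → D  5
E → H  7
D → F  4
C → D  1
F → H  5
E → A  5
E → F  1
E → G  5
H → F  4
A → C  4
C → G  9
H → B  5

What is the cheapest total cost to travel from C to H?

Candidate routes:
C → D → E → H: 1+6+7 = 14
C → D → E → F → H: 1+6+1+5 = 13
C → D → F → H: 1+4+5 = 10
The minimum is 10 via C → D → F → H.

10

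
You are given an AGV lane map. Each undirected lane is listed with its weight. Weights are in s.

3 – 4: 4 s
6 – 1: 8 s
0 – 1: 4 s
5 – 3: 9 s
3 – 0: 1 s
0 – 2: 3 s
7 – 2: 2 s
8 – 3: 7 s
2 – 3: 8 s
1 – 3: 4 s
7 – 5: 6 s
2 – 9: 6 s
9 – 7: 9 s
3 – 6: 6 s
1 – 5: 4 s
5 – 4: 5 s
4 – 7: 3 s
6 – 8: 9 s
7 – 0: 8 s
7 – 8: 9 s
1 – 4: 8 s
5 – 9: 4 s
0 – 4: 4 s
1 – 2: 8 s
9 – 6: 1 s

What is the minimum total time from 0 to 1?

4 s

Enumerating some paths:
0–1: 4 = 4
0–3–1: 1+4 = 5
Cheapest is 0–1 at 4 s.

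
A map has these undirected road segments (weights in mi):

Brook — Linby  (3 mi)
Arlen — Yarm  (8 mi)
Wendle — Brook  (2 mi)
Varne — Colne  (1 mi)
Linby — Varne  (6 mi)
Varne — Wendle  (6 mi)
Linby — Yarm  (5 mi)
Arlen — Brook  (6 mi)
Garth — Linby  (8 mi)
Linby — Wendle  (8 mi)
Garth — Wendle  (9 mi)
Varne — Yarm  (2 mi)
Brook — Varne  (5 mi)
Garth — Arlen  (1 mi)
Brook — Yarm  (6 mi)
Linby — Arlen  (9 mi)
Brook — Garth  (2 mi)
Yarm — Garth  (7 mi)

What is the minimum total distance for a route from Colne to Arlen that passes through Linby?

Best Colne to Linby: Colne–Varne–Linby costing 7
Best Linby to Arlen: Linby–Brook–Garth–Arlen costing 6
Total via Linby: 7 + 6 = 13 mi.

13 mi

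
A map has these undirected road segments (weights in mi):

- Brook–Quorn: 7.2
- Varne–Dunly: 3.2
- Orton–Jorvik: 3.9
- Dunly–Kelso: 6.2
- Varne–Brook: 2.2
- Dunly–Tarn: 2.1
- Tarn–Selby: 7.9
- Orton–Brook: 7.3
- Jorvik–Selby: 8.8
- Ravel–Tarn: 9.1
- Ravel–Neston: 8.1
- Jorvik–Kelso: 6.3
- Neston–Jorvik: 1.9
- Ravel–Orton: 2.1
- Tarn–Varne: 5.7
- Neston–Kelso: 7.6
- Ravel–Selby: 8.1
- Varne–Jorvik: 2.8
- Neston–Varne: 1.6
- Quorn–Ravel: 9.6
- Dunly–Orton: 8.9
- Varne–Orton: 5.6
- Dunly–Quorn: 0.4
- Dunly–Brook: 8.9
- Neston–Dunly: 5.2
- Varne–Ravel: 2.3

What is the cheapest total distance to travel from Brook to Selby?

Settle nodes by increasing distance from Brook:
Brook: 0
Varne: 2.2  (via Brook)
Neston: 3.8  (via Varne)
Ravel: 4.5  (via Varne)
Jorvik: 5  (via Varne)
Dunly: 5.4  (via Varne)
Quorn: 5.8  (via Dunly)
Orton: 6.6  (via Ravel)
Tarn: 7.5  (via Dunly)
Kelso: 11.3  (via Jorvik)
Selby: 12.6  (via Ravel)
Shortest route: Brook–Varne–Ravel–Selby = 12.6 mi.

12.6 mi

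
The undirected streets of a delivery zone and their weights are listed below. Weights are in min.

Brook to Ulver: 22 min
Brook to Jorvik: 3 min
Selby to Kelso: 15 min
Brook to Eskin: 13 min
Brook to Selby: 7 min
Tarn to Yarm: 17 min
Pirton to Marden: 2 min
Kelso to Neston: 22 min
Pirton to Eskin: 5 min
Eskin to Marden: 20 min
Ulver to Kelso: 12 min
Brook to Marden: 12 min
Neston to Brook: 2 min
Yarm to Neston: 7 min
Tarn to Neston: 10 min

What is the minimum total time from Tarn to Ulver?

34 min

Compare a few routes:
Tarn - Neston - Kelso - Ulver: 10+22+12 = 44
Tarn - Neston - Brook - Ulver: 10+2+22 = 34
Tarn - Neston - Brook - Selby - Kelso - Ulver: 10+2+7+15+12 = 46
Tarn - Yarm - Neston - Brook - Ulver: 17+7+2+22 = 48
Cheapest is Tarn - Neston - Brook - Ulver at 34 min.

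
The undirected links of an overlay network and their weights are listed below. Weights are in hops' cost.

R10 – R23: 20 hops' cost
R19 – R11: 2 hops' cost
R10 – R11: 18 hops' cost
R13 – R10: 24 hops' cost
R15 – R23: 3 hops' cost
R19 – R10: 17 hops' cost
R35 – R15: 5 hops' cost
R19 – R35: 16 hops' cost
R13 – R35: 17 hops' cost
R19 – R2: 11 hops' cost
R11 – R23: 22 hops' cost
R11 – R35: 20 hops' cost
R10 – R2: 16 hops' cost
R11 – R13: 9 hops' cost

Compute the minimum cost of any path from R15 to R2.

32 hops' cost

Settle nodes by increasing distance from R15:
R15: 0
R23: 3  (via R15)
R35: 5  (via R15)
R19: 21  (via R35)
R13: 22  (via R35)
R11: 23  (via R19)
R10: 23  (via R23)
R2: 32  (via R19)
Shortest route: R15–R35–R19–R2 = 32 hops' cost.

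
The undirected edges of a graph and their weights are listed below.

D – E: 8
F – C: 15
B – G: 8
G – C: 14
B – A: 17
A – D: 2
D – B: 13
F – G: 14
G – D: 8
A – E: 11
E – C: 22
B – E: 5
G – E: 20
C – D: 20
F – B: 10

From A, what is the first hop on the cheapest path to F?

D

Compare a few routes:
A–D–G–F: 2+8+14 = 24
A–D–E–B–F: 2+8+5+10 = 25
The minimum is 24 via A–D–G–F.
So from A the first move is to D.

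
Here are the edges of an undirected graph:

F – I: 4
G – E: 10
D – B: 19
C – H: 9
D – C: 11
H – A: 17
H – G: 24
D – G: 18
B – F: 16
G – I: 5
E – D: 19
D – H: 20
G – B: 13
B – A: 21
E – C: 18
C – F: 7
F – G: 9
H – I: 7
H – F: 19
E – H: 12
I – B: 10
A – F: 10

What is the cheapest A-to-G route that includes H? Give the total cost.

Shortest A→H: A → H = 17
Best H to G: H → I → G costing 12
Total via H: 17 + 12 = 29.

29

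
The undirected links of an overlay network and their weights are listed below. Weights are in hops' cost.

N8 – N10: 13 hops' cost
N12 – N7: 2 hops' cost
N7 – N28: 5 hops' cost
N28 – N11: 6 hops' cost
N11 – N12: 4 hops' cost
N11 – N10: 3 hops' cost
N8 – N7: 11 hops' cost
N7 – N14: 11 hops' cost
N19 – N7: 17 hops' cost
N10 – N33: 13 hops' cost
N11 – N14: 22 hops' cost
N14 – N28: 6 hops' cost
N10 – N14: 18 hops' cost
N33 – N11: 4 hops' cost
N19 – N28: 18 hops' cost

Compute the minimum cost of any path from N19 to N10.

Settle nodes by increasing distance from N19:
N19: 0
N7: 17  (via N19)
N28: 18  (via N19)
N12: 19  (via N7)
N11: 23  (via N12)
N14: 24  (via N28)
N10: 26  (via N11)
Shortest route: N19 → N7 → N12 → N11 → N10 = 26 hops' cost.

26 hops' cost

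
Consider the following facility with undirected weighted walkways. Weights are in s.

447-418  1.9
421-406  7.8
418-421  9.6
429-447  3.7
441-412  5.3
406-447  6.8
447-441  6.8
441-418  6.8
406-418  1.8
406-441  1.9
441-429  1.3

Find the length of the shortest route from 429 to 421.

Candidate routes:
429 - 441 - 406 - 421: 1.3+1.9+7.8 = 11
429 - 441 - 406 - 418 - 421: 1.3+1.9+1.8+9.6 = 14.6
The minimum is 11 s via 429 - 441 - 406 - 421.

11 s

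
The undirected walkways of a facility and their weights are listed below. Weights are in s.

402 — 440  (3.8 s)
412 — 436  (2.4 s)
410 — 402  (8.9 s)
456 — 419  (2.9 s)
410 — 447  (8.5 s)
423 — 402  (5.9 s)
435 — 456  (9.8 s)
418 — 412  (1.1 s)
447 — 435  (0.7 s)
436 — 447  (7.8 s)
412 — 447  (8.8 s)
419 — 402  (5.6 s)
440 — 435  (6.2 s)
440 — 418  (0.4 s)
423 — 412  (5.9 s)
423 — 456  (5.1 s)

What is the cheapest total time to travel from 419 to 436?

13.3 s

Candidate routes:
419–402–440–418–412–436: 5.6+3.8+0.4+1.1+2.4 = 13.3
419–456–423–412–436: 2.9+5.1+5.9+2.4 = 16.3
Cheapest is 419–402–440–418–412–436 at 13.3 s.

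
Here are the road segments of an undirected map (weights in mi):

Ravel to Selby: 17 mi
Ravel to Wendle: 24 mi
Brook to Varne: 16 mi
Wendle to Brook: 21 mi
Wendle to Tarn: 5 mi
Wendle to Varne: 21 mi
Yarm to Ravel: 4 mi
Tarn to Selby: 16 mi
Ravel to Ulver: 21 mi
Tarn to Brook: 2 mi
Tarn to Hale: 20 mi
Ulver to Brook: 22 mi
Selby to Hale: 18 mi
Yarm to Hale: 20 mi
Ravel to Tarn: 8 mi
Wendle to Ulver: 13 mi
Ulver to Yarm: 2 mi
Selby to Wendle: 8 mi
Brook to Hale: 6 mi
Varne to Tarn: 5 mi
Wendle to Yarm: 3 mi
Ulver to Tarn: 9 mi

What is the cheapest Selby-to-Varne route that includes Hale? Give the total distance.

31 mi

Shortest Selby→Hale: Selby → Hale = 18
Shortest Hale→Varne: Hale → Brook → Tarn → Varne = 13
Total via Hale: 18 + 13 = 31 mi.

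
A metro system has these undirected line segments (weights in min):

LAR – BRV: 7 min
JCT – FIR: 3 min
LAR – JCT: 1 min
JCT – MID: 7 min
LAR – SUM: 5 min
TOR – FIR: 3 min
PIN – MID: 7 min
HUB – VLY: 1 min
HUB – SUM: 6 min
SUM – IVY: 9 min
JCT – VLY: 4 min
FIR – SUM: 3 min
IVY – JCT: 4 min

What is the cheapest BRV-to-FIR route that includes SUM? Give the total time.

Shortest BRV→SUM: BRV → LAR → SUM = 12
Shortest SUM→FIR: SUM → FIR = 3
Total via SUM: 12 + 3 = 15 min.

15 min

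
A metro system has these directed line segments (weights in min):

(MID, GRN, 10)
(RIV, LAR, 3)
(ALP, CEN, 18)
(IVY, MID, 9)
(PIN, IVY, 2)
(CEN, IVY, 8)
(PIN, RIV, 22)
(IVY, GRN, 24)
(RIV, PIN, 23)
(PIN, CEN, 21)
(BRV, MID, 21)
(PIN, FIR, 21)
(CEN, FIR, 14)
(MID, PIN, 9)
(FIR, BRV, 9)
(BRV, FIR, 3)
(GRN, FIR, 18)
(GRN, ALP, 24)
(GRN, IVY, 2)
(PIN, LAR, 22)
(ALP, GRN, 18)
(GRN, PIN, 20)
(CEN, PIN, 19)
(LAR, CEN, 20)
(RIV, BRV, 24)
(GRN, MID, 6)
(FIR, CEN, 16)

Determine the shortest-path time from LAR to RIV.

61 min

Settle nodes by increasing distance from LAR:
LAR: 0
CEN: 20  (via LAR)
IVY: 28  (via CEN)
FIR: 34  (via CEN)
MID: 37  (via IVY)
PIN: 39  (via CEN)
BRV: 43  (via FIR)
GRN: 47  (via MID)
RIV: 61  (via PIN)
Shortest route: LAR → CEN → PIN → RIV = 61 min.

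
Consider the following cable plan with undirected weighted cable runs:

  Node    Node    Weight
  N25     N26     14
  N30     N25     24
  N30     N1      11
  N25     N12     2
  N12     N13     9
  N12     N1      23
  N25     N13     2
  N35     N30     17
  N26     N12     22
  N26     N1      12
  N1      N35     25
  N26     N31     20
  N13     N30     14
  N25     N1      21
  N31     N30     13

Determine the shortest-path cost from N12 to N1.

Running Dijkstra from N12:
N12: 0
N25: 2  (via N12)
N13: 4  (via N25)
N26: 16  (via N25)
N30: 18  (via N13)
N1: 23  (via N12)
Shortest route: N12–N1 = 23.

23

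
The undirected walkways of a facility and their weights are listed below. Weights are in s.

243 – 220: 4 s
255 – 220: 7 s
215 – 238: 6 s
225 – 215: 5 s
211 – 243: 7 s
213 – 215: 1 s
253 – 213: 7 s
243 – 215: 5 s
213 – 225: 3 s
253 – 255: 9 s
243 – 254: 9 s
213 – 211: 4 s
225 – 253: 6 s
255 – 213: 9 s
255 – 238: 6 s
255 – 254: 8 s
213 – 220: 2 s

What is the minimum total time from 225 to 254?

18 s

Shortest distances from 225:
225: 0
213: 3  (via 225)
215: 4  (via 213)
220: 5  (via 213)
253: 6  (via 225)
211: 7  (via 213)
243: 9  (via 215)
238: 10  (via 215)
255: 12  (via 213)
254: 18  (via 243)
Shortest route: 225–213–215–243–254 = 18 s.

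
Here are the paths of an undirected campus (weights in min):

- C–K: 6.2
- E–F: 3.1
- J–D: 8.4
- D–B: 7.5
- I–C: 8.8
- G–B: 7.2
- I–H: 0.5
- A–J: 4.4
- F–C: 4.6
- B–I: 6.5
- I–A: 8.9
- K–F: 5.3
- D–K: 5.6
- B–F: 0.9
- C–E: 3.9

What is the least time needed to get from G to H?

Settle nodes by increasing distance from G:
G: 0
B: 7.2  (via G)
F: 8.1  (via B)
E: 11.2  (via F)
C: 12.7  (via F)
K: 13.4  (via F)
I: 13.7  (via B)
H: 14.2  (via I)
Shortest route: G–B–I–H = 14.2 min.

14.2 min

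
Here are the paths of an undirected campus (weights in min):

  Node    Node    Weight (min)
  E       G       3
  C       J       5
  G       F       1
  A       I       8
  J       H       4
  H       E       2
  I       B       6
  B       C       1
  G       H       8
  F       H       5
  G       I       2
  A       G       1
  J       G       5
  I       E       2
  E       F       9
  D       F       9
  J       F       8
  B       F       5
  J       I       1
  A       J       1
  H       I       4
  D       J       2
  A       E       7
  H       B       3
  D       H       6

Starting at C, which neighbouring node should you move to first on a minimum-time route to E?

Enumerating some paths:
C - J - I - E: 5+1+2 = 8
C - B - H - E: 1+3+2 = 6
Cheapest is C - B - H - E at 6 min.
So from C the first move is to B.

B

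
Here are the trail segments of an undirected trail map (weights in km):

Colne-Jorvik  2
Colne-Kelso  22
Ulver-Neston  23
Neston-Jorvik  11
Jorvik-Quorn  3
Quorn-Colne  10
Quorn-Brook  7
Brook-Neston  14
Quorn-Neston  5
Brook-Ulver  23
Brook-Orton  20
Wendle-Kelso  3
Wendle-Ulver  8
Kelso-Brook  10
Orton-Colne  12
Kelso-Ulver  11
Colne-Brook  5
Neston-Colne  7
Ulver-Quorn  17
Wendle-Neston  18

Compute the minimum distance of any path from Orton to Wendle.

30 km

Shortest distances from Orton:
Orton: 0
Colne: 12  (via Orton)
Jorvik: 14  (via Colne)
Brook: 17  (via Colne)
Quorn: 17  (via Jorvik)
Neston: 19  (via Colne)
Kelso: 27  (via Brook)
Wendle: 30  (via Kelso)
Shortest route: Orton → Colne → Brook → Kelso → Wendle = 30 km.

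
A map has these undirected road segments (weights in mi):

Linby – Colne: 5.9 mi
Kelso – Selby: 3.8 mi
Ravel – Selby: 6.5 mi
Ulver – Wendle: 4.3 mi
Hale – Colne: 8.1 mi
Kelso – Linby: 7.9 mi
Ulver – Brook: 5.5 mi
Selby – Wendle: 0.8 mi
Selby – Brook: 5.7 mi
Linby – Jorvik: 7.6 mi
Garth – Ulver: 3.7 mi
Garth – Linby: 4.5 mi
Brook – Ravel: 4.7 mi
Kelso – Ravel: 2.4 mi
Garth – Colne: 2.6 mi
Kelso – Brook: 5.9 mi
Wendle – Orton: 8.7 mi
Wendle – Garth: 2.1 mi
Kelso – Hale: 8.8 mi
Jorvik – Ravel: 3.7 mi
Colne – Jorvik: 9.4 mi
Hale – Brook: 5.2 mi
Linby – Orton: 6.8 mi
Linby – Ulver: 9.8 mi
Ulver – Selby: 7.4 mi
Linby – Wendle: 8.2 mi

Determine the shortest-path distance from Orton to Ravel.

15.7 mi

Candidate routes:
Orton - Wendle - Selby - Ravel: 8.7+0.8+6.5 = 16
Orton - Wendle - Selby - Kelso - Ravel: 8.7+0.8+3.8+2.4 = 15.7
The minimum is 15.7 mi via Orton - Wendle - Selby - Kelso - Ravel.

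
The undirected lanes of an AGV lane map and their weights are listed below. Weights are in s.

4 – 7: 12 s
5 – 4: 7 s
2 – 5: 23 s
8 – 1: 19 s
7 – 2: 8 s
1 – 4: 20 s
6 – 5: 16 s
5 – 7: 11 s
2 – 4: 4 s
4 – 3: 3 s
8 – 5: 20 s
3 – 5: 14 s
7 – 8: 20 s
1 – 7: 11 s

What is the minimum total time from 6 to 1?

38 s

Enumerating some paths:
6–5–7–1: 16+11+11 = 38
6–5–4–1: 16+7+20 = 43
6–5–4–2–7–1: 16+7+4+8+11 = 46
6–5–4–7–1: 16+7+12+11 = 46
Cheapest is 6–5–7–1 at 38 s.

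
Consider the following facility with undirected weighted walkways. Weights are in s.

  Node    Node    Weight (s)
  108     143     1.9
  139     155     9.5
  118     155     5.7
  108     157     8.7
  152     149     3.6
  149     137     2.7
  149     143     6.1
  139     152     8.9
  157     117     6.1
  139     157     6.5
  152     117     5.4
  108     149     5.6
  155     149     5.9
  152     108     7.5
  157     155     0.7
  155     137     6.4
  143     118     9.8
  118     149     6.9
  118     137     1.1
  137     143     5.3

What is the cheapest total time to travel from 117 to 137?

Candidate routes:
117–157–155–137: 6.1+0.7+6.4 = 13.2
117–152–149–137: 5.4+3.6+2.7 = 11.7
Cheapest is 117–152–149–137 at 11.7 s.

11.7 s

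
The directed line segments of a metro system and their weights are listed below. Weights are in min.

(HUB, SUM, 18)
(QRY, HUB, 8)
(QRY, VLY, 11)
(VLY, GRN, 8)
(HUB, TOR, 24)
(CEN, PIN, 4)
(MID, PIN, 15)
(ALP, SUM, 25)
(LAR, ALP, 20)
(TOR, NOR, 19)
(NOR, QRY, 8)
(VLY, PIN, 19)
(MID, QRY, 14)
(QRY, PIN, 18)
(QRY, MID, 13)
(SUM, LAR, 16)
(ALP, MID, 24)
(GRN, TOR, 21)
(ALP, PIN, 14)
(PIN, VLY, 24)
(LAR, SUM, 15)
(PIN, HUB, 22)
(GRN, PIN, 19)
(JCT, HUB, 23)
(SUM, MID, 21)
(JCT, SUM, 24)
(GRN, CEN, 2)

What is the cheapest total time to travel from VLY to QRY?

56 min

Compare a few routes:
VLY - GRN - CEN - PIN - HUB - TOR - NOR - QRY: 8+2+4+22+24+19+8 = 87
VLY - GRN - TOR - NOR - QRY: 8+21+19+8 = 56
The minimum is 56 min via VLY - GRN - TOR - NOR - QRY.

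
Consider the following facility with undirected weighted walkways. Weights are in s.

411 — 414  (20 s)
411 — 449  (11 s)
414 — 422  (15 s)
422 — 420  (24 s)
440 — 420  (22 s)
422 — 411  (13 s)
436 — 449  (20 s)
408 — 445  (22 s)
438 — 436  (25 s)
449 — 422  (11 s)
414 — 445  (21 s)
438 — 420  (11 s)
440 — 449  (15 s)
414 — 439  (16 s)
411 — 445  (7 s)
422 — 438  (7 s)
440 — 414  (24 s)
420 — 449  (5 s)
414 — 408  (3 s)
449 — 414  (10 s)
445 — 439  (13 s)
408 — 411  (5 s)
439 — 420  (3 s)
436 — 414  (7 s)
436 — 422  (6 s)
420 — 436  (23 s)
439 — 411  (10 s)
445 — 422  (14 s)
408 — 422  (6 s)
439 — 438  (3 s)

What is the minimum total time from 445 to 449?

18 s

Running Dijkstra from 445:
445: 0
411: 7  (via 445)
408: 12  (via 411)
439: 13  (via 445)
422: 14  (via 445)
414: 15  (via 408)
420: 16  (via 439)
438: 16  (via 439)
449: 18  (via 411)
Shortest route: 445–411–449 = 18 s.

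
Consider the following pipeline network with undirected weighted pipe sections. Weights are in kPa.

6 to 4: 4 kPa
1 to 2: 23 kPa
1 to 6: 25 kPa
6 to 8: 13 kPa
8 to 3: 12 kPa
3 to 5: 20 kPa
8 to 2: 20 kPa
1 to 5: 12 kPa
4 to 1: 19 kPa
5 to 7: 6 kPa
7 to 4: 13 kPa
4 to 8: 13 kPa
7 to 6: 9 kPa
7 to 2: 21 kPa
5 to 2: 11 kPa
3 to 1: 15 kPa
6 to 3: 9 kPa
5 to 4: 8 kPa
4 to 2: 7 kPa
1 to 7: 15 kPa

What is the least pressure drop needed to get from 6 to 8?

Shortest distances from 6:
6: 0
4: 4  (via 6)
3: 9  (via 6)
7: 9  (via 6)
2: 11  (via 4)
5: 12  (via 4)
8: 13  (via 6)
Shortest route: 6–8 = 13 kPa.

13 kPa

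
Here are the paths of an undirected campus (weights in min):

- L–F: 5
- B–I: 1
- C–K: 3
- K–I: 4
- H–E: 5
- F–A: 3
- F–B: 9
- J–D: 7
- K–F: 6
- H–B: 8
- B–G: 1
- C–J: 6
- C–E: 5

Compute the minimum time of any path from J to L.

Shortest distances from J:
J: 0
C: 6  (via J)
D: 7  (via J)
K: 9  (via C)
E: 11  (via C)
I: 13  (via K)
B: 14  (via I)
F: 15  (via K)
G: 15  (via B)
H: 16  (via E)
A: 18  (via F)
L: 20  (via F)
Shortest route: J → C → K → F → L = 20 min.

20 min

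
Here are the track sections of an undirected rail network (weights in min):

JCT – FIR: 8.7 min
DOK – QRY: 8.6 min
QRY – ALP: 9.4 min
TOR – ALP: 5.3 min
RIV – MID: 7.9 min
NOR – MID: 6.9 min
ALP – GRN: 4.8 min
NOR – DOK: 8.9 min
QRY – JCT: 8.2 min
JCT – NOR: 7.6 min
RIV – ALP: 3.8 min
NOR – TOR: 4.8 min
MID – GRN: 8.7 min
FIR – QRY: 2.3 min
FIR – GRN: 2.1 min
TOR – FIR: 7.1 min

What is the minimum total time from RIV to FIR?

10.7 min

Enumerating some paths:
RIV–ALP–QRY–FIR: 3.8+9.4+2.3 = 15.5
RIV–ALP–GRN–FIR: 3.8+4.8+2.1 = 10.7
The minimum is 10.7 min via RIV–ALP–GRN–FIR.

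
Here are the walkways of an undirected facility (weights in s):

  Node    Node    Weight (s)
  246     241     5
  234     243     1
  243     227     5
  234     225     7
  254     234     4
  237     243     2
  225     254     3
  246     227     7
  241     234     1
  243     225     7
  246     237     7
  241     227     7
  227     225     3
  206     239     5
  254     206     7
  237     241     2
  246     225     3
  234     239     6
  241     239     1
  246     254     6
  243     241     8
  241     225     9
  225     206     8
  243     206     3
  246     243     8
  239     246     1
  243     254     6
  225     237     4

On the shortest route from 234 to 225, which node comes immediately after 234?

241

Candidate routes:
234 → 241 → 239 → 246 → 225: 1+1+1+3 = 6
234 → 254 → 225: 4+3 = 7
234 → 225: 7 = 7
The minimum is 6 s via 234 → 241 → 239 → 246 → 225.
So from 234 the first move is to 241.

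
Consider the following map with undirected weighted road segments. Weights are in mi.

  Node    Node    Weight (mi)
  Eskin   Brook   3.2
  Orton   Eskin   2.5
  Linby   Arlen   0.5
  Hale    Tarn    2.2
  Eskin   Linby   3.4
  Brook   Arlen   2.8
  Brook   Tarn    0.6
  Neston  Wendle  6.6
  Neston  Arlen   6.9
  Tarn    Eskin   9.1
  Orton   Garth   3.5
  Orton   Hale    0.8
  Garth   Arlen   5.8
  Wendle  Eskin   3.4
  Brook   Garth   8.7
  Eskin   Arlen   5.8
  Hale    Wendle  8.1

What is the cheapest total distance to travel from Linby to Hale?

6.1 mi

Settle nodes by increasing distance from Linby:
Linby: 0
Arlen: 0.5  (via Linby)
Brook: 3.3  (via Arlen)
Eskin: 3.4  (via Linby)
Tarn: 3.9  (via Brook)
Orton: 5.9  (via Eskin)
Hale: 6.1  (via Tarn)
Shortest route: Linby–Arlen–Brook–Tarn–Hale = 6.1 mi.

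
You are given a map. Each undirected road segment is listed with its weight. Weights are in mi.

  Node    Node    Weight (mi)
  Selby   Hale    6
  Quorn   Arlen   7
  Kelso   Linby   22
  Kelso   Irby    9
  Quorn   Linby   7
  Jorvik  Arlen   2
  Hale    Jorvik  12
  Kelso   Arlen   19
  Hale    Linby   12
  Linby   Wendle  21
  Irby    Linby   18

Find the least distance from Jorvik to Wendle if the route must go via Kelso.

Best Jorvik to Kelso: Jorvik–Arlen–Kelso costing 21
Shortest Kelso→Wendle: Kelso–Linby–Wendle = 43
Total via Kelso: 21 + 43 = 64 mi.

64 mi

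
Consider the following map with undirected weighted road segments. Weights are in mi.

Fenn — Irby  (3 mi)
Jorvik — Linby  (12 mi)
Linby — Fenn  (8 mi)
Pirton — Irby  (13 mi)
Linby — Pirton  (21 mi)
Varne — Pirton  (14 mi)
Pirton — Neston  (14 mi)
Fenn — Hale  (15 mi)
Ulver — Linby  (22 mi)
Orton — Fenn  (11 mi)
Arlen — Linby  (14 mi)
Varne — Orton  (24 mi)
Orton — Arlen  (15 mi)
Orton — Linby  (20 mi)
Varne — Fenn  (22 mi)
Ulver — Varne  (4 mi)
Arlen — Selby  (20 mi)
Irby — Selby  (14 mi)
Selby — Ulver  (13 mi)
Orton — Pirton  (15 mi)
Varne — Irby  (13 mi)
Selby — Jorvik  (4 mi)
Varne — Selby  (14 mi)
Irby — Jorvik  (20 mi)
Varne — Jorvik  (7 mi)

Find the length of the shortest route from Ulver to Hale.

35 mi

Running Dijkstra from Ulver:
Ulver: 0
Varne: 4  (via Ulver)
Jorvik: 11  (via Varne)
Selby: 13  (via Ulver)
Irby: 17  (via Varne)
Pirton: 18  (via Varne)
Fenn: 20  (via Irby)
Linby: 22  (via Ulver)
Orton: 28  (via Varne)
Neston: 32  (via Pirton)
Arlen: 33  (via Selby)
Hale: 35  (via Fenn)
Shortest route: Ulver → Varne → Irby → Fenn → Hale = 35 mi.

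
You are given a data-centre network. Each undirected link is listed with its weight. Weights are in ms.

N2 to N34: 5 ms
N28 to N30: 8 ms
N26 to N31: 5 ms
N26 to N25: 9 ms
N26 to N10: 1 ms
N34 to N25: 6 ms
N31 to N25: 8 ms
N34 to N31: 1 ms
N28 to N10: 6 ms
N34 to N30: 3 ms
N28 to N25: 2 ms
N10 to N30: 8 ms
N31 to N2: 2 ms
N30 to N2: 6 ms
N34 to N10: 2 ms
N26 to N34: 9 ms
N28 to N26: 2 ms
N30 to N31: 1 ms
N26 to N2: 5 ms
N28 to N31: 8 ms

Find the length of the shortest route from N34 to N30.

2 ms

Enumerating some paths:
N34 - N30: 3 = 3
N34 - N31 - N30: 1+1 = 2
Cheapest is N34 - N31 - N30 at 2 ms.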